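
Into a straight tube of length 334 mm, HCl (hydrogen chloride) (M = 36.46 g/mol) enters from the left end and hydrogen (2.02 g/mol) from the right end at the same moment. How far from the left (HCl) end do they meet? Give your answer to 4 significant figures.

In equal time, each gas travels a distance ∝ its rate ∝ 1/√M, so d_HCl/d_H₂ = √(M_H₂/M_HCl) = √(2.02/36.46) = 0.2354.
With d_HCl + d_H₂ = 334 mm, d_H₂ = 334/(1 + 0.2354) = 270.4 mm.
d_HCl = 334 − 270.4 = 63.64 mm.

63.64 mm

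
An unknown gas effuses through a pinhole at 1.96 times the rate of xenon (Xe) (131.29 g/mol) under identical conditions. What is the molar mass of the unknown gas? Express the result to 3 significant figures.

34.2 g/mol

Graham's law gives rate_X/rate_Xe = √(M_Xe/M_X).
1.96 = √(131.29/M_X)
M_X = 131.29 / 1.96² = 131.29 / 3.842 = 34.2 g/mol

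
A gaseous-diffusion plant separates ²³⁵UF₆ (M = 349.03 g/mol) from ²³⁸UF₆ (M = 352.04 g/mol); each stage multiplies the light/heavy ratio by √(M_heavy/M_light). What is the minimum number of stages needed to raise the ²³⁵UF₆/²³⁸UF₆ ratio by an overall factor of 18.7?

Per stage α = (352.04/349.03)^(1/2) = 1.00862^0.5, giving ln α = 0.004293.
Need α^N ≥ 18.7 ⇒ N ≥ ln(18.7) / ln α = 2.929 / 0.004293 = 682.09.
Minimum whole number of stages: N = 683.

683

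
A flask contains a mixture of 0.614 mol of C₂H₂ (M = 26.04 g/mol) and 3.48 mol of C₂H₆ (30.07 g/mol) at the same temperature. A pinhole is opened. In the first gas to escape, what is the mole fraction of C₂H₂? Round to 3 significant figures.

Effusion rate of each component ∝ n_i/√M_i (partial pressure × 1/√M).
x_C₂H₂(eff) = (n_C₂H₂/√M_C₂H₂) / (n_C₂H₂/√M_C₂H₂ + n_C₂H₆/√M_C₂H₆)
= (0.614/√26.04) / (0.614/√26.04 + 3.48/√30.07) = 0.1203/(0.1203 + 0.6346) = 0.159.

0.159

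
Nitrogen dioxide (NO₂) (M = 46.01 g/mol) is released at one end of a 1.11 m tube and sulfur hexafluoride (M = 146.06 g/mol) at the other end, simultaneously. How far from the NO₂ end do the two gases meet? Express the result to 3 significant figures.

Distances travelled in equal time are proportional to diffusion rates, so d_NO₂/d_SF₆ = √(M_SF₆/M_NO₂) = √(146.06/46.01) = 1.782.
With d_NO₂ + d_SF₆ = 1.11 m, d_SF₆ = 1.11/(1 + 1.782) = 0.3990 m.
d_NO₂ = 1.11 − 0.3990 = 0.711 m.

0.711 m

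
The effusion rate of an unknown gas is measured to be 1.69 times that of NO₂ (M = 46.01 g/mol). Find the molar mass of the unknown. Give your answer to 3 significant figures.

16.1 g/mol

By Graham's law, rate_X/rate_NO₂ = √(M_NO₂/M_X).
1.69 = √(46.01/M_X)
M_X = 46.01 / 1.69² = 46.01 / 2.856 = 16.1 g/mol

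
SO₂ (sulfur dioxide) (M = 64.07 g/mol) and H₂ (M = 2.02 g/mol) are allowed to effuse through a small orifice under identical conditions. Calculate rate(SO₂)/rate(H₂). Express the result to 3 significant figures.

0.178

Since effusion rate ∝ 1/√M, rate_SO₂/rate_H₂ = √(M_H₂/M_SO₂) = √(2.02/64.07) = √0.03153 = 0.178.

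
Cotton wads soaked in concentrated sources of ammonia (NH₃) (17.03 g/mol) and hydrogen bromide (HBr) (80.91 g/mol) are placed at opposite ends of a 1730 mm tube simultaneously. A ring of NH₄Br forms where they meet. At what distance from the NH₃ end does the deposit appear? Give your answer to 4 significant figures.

Distances travelled in equal time are proportional to diffusion rates, so d_NH₃/d_HBr = √(M_HBr/M_NH₃) = √(80.91/17.03) = 2.180.
With d_NH₃ + d_HBr = 1730 mm, d_HBr = 1730/(1 + 2.180) = 544.1 mm.
d_NH₃ = 1730 − 544.1 = 1186 mm.

1186 mm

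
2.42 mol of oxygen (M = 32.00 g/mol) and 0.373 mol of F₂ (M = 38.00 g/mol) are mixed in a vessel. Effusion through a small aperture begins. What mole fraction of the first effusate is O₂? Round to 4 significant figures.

Each component's effusion rate ∝ (its partial pressure)·(1/√M) ∝ n_i/√M_i.
So x_O₂ in the escaping gas = (n_O₂/√M_O₂) / Σ(n_i/√M_i)
= (2.42/√32.00) / (2.42/√32.00 + 0.373/√38.00) = 0.4278/(0.4278 + 0.06051) = 0.8761.

0.8761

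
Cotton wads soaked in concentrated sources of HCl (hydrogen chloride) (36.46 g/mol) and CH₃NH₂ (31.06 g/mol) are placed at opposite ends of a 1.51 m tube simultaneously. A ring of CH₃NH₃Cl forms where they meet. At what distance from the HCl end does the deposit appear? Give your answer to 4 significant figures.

0.7248 m

Distances travelled in equal time are proportional to diffusion rates, so d_HCl/d_CH₃NH₂ = √(M_CH₃NH₂/M_HCl) = √(31.06/36.46) = 0.9230.
With d_HCl + d_CH₃NH₂ = 1.51 m, d_CH₃NH₂ = 1.51/(1 + 0.9230) = 0.7852 m.
d_HCl = 1.51 − 0.7852 = 0.7248 m.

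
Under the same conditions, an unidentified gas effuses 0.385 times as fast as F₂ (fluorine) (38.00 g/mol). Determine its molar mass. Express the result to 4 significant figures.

From Graham's law, rate_X/rate_F₂ = √(M_F₂/M_X).
0.385 = √(38.00/M_X)
M_X = 38.00 / 0.385² = 38.00 / 0.1482 = 256.4 g/mol

256.4 g/mol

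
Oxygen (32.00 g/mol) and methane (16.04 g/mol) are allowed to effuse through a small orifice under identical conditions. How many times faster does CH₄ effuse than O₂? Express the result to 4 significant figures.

1.412

Using Graham's law: rate_CH₄/rate_O₂ = √(M_O₂/M_CH₄) = √(32.00/16.04) = √1.995 = 1.412.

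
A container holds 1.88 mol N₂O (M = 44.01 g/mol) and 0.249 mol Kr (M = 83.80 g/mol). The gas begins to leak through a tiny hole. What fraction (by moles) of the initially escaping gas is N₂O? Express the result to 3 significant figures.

The effusion rate of species i is ∝ p_i/√M_i ∝ n_i/√M_i.
x_N₂O(eff) = (n_N₂O/√M_N₂O) / (n_N₂O/√M_N₂O + n_Kr/√M_Kr)
= (1.88/√44.01) / (1.88/√44.01 + 0.249/√83.80) = 0.2834/(0.2834 + 0.02720) = 0.912.

0.912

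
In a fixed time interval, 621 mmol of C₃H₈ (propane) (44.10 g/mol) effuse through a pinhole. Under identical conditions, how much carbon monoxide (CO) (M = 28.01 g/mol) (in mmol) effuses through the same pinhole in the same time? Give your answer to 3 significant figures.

From Graham's law, rate_CO/rate_C₃H₈ = √(M_C₃H₈/M_CO) = √(44.10/28.01) = √1.574 = 1.255.
So the amount for CO is 621 × 1.255 = 779 mmol.

779 mmol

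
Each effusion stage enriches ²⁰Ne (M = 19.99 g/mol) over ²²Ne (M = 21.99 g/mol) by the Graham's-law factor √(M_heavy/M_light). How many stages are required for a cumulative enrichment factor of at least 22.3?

Single-stage factor α = √(21.99/19.99), so ln α = ½ ln(1.10005) = 0.04768.
Need α^N ≥ 22.3 ⇒ N ≥ ln(22.3) / ln α = 3.105 / 0.04768 = 65.12.
Rounding up, N = 66 stages.

66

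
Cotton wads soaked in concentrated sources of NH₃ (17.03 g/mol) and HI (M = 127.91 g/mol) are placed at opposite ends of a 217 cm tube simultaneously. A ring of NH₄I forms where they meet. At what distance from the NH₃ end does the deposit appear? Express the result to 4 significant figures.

159.0 cm

Graham's law gives d_NH₃/d_HI = rate_NH₃/rate_HI = √(M_HI/M_NH₃) = √(127.91/17.03) = 2.741.
With d_NH₃ + d_HI = 217 cm, d_HI = 217/(1 + 2.741) = 58.01 cm.
d_NH₃ = 217 − 58.01 = 159.0 cm.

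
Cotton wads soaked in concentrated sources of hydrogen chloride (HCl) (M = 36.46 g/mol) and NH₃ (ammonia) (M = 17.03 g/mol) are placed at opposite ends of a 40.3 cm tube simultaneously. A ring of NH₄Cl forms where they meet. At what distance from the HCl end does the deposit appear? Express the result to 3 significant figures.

Graham's law gives d_HCl/d_NH₃ = rate_HCl/rate_NH₃ = √(M_NH₃/M_HCl) = √(17.03/36.46) = 0.6834.
With d_HCl + d_NH₃ = 40.3 cm, d_NH₃ = 40.3/(1 + 0.6834) = 23.94 cm.
d_HCl = 40.3 − 23.94 = 16.4 cm.

16.4 cm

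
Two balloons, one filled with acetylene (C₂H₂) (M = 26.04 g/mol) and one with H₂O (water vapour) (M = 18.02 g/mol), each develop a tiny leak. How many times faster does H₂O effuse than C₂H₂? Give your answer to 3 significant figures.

1.20

Graham's law gives rate_H₂O/rate_C₂H₂ = √(M_C₂H₂/M_H₂O) = √(26.04/18.02) = √1.445 = 1.20.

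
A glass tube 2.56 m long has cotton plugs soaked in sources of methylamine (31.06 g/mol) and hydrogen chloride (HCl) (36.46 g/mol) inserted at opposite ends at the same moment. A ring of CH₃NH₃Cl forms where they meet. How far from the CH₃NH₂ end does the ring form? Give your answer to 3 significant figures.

In equal time, each gas travels a distance ∝ its rate ∝ 1/√M, so d_CH₃NH₂/d_HCl = √(M_HCl/M_CH₃NH₂) = √(36.46/31.06) = 1.083.
With d_CH₃NH₂ + d_HCl = 2.56 m, d_HCl = 2.56/(1 + 1.083) = 1.229 m.
d_CH₃NH₂ = 2.56 − 1.229 = 1.33 m.

1.33 m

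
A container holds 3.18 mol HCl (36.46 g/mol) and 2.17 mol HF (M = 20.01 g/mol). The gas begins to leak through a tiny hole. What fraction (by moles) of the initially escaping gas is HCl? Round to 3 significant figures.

Each component's effusion rate ∝ (its partial pressure)·(1/√M) ∝ n_i/√M_i.
So x_HCl in the escaping gas = (n_HCl/√M_HCl) / Σ(n_i/√M_i)
= (3.18/√36.46) / (3.18/√36.46 + 2.17/√20.01) = 0.5266/(0.5266 + 0.4851) = 0.521.

0.521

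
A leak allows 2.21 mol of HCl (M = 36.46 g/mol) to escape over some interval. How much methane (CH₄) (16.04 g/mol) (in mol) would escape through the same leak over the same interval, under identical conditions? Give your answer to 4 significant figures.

Since effusion rate ∝ 1/√M, rate_CH₄/rate_HCl = √(M_HCl/M_CH₄) = √(36.46/16.04) = √2.273 = 1.508.
So the amount for CH₄ is 2.21 × 1.508 = 3.332 mol.

3.332 mol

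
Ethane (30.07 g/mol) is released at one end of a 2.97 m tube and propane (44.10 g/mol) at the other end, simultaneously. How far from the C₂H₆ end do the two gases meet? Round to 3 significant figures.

In equal time, each gas travels a distance ∝ its rate ∝ 1/√M, so d_C₂H₆/d_C₃H₈ = √(M_C₃H₈/M_C₂H₆) = √(44.10/30.07) = 1.211.
With d_C₂H₆ + d_C₃H₈ = 2.97 m, d_C₃H₈ = 2.97/(1 + 1.211) = 1.343 m.
d_C₂H₆ = 2.97 − 1.343 = 1.63 m.

1.63 m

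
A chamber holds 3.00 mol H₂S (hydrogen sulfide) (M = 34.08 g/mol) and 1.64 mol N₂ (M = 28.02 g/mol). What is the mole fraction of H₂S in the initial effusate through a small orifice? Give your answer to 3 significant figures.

Rate_i ∝ x_i/√M_i (Graham's law weighted by mole fraction), so the effusate composition follows n_i/√M_i.
x_H₂S(eff) = (n_H₂S/√M_H₂S) / (n_H₂S/√M_H₂S + n_N₂/√M_N₂)
= (3.00/√34.08) / (3.00/√34.08 + 1.64/√28.02) = 0.5139/(0.5139 + 0.3098) = 0.624.

0.624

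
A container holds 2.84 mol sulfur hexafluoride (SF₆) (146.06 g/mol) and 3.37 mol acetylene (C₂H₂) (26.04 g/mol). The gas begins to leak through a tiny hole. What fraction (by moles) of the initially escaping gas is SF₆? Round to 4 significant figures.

Effusion rate of each component ∝ n_i/√M_i (partial pressure × 1/√M).
Mole fraction of SF₆ in the effusate = (n_SF₆/√M_SF₆) / (n_SF₆/√M_SF₆ + n_C₂H₂/√M_C₂H₂)
= (2.84/√146.06) / (2.84/√146.06 + 3.37/√26.04) = 0.2350/(0.2350 + 0.6604) = 0.2624.

0.2624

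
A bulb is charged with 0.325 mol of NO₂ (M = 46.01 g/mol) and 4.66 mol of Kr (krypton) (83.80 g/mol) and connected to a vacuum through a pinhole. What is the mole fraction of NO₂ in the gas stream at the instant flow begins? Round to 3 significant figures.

0.0860

Rate_i ∝ x_i/√M_i (Graham's law weighted by mole fraction), so the effusate composition follows n_i/√M_i.
So x_NO₂ in the escaping gas = (n_NO₂/√M_NO₂) / Σ(n_i/√M_i)
= (0.325/√46.01) / (0.325/√46.01 + 4.66/√83.80) = 0.04791/(0.04791 + 0.5091) = 0.0860.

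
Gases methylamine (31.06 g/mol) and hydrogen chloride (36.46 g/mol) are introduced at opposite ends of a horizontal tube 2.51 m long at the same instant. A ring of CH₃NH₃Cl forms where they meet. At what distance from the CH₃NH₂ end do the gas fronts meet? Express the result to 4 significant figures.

1.305 m

Distances travelled in equal time are proportional to diffusion rates, so d_CH₃NH₂/d_HCl = √(M_HCl/M_CH₃NH₂) = √(36.46/31.06) = 1.083.
With d_CH₃NH₂ + d_HCl = 2.51 m, d_HCl = 2.51/(1 + 1.083) = 1.205 m.
d_CH₃NH₂ = 2.51 − 1.205 = 1.305 m.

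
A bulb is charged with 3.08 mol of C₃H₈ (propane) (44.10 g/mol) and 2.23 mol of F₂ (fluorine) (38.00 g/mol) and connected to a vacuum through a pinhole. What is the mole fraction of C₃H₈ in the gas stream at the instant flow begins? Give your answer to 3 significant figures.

Rate_i ∝ x_i/√M_i (Graham's law weighted by mole fraction), so the effusate composition follows n_i/√M_i.
Mole fraction of C₃H₈ in the effusate = (n_C₃H₈/√M_C₃H₈) / (n_C₃H₈/√M_C₃H₈ + n_F₂/√M_F₂)
= (3.08/√44.10) / (3.08/√44.10 + 2.23/√38.00) = 0.4638/(0.4638 + 0.3618) = 0.562.

0.562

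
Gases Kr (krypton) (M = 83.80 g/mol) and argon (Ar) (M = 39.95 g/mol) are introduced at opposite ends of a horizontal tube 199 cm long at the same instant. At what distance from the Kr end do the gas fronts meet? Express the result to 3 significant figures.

Distances travelled in equal time are proportional to diffusion rates, so d_Kr/d_Ar = √(M_Ar/M_Kr) = √(39.95/83.80) = 0.6905.
With d_Kr + d_Ar = 199 cm, d_Ar = 199/(1 + 0.6905) = 117.7 cm.
d_Kr = 199 − 117.7 = 81.3 cm.

81.3 cm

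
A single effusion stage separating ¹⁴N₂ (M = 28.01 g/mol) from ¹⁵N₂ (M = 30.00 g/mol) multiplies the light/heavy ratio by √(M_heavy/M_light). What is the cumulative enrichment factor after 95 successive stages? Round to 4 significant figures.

26.05

Each stage multiplies the ratio by α = √(30.00/28.01), so after 95 stages the overall factor is α^95 = (30.00/28.01)^(95/2).
= 1.07105^(95/2) = 26.05.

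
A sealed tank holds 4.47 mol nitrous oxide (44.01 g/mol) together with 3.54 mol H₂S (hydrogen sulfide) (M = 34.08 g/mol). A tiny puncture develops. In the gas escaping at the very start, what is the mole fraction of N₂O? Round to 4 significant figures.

0.5263

Each component's effusion rate ∝ (its partial pressure)·(1/√M) ∝ n_i/√M_i.
So x_N₂O in the escaping gas = (n_N₂O/√M_N₂O) / Σ(n_i/√M_i)
= (4.47/√44.01) / (4.47/√44.01 + 3.54/√34.08) = 0.6738/(0.6738 + 0.6064) = 0.5263.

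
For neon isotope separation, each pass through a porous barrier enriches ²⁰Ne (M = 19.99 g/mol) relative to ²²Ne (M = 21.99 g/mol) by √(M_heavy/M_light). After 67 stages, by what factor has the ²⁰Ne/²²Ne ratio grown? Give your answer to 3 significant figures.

24.4

The single-stage factor is √(M_heavy/M_light), so 67 stages give [√(21.99/19.99)]^67 = (21.99/19.99)^(67/2).
= 1.10005^(67/2) = 24.4.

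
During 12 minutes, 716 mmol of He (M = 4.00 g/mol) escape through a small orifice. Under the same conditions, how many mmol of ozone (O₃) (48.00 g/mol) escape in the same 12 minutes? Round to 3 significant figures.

207 mmol

By Graham's law, rate_O₃/rate_He = √(M_He/M_O₃) = √(4.00/48.00) = √0.08333 = 0.2887.
So the amount for O₃ is 716 × 0.2887 = 207 mmol.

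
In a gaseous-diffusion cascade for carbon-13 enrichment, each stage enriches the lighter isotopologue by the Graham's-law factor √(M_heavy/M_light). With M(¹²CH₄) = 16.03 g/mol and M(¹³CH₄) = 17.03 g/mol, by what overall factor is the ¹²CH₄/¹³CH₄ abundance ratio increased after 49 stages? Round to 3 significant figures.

Overall factor = α^49 with α = √(17.03/16.03), i.e. (17.03/16.03)^(49/2).
= 1.06238^(49/2) = 4.40.

4.40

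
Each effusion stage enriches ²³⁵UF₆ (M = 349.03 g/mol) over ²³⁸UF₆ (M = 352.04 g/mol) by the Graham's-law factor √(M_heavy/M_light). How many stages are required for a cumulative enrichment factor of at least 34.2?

Per stage α = (352.04/349.03)^(1/2) = 1.00862^0.5, giving ln α = 0.004293.
Need α^N ≥ 34.2 ⇒ N ≥ ln(34.2) / ln α = 3.532 / 0.004293 = 822.70.
Minimum whole number of stages: N = 823.

823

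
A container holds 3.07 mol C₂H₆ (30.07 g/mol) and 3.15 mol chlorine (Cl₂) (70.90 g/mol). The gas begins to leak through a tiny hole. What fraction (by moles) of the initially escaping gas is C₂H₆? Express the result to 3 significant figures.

Rate_i ∝ x_i/√M_i (Graham's law weighted by mole fraction), so the effusate composition follows n_i/√M_i.
x_C₂H₆(eff) = (n_C₂H₆/√M_C₂H₆) / (n_C₂H₆/√M_C₂H₆ + n_Cl₂/√M_Cl₂)
= (3.07/√30.07) / (3.07/√30.07 + 3.15/√70.90) = 0.5598/(0.5598 + 0.3741) = 0.599.

0.599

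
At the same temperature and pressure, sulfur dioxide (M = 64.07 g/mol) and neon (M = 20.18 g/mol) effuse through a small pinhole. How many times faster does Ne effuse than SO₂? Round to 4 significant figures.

1.782

Using Graham's law: rate_Ne/rate_SO₂ = √(M_SO₂/M_Ne) = √(64.07/20.18) = √3.175 = 1.782.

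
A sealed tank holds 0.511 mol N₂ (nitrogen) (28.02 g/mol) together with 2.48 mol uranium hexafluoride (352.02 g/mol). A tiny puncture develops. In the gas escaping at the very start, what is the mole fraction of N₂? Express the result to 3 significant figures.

Effusion rate of each component ∝ n_i/√M_i (partial pressure × 1/√M).
x_N₂(eff) = (n_N₂/√M_N₂) / (n_N₂/√M_N₂ + n_UF₆/√M_UF₆)
= (0.511/√28.02) / (0.511/√28.02 + 2.48/√352.02) = 0.09654/(0.09654 + 0.1322) = 0.422.

0.422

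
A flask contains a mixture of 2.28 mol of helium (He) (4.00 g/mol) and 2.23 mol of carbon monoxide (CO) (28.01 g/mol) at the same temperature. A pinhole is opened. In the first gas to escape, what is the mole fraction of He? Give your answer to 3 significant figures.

0.730

Effusion rate of each component ∝ n_i/√M_i (partial pressure × 1/√M).
x_He(eff) = (n_He/√M_He) / (n_He/√M_He + n_CO/√M_CO)
= (2.28/√4.00) / (2.28/√4.00 + 2.23/√28.01) = 1.140/(1.140 + 0.4214) = 0.730.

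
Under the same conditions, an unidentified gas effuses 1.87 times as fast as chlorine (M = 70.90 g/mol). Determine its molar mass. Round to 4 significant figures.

By Graham's law, rate_X/rate_Cl₂ = √(M_Cl₂/M_X).
1.87 = √(70.90/M_X)
M_X = 70.90 / 1.87² = 70.90 / 3.497 = 20.28 g/mol

20.28 g/mol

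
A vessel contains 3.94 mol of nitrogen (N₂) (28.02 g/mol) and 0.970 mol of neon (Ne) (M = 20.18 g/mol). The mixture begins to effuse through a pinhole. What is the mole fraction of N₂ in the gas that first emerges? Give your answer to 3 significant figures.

0.775

Effusion rate of each component ∝ n_i/√M_i (partial pressure × 1/√M).
x_N₂(eff) = (n_N₂/√M_N₂) / (n_N₂/√M_N₂ + n_Ne/√M_Ne)
= (3.94/√28.02) / (3.94/√28.02 + 0.970/√20.18) = 0.7443/(0.7443 + 0.2159) = 0.775.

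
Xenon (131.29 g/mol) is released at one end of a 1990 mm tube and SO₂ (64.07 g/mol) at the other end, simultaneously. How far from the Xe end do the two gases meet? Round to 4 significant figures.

818.4 mm

Graham's law gives d_Xe/d_SO₂ = rate_Xe/rate_SO₂ = √(M_SO₂/M_Xe) = √(64.07/131.29) = 0.6986.
With d_Xe + d_SO₂ = 1990 mm, d_SO₂ = 1990/(1 + 0.6986) = 1172 mm.
d_Xe = 1990 − 1172 = 818.4 mm.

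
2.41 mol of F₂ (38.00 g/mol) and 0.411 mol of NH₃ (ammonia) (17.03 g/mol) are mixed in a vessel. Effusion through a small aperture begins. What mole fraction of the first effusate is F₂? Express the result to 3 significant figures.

The effusion rate of species i is ∝ p_i/√M_i ∝ n_i/√M_i.
x_F₂(eff) = (n_F₂/√M_F₂) / (n_F₂/√M_F₂ + n_NH₃/√M_NH₃)
= (2.41/√38.00) / (2.41/√38.00 + 0.411/√17.03) = 0.3910/(0.3910 + 0.09959) = 0.797.

0.797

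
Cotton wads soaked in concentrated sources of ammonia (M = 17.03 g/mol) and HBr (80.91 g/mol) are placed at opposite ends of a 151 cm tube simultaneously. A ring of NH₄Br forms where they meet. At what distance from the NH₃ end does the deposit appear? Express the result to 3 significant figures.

104 cm

Graham's law gives d_NH₃/d_HBr = rate_NH₃/rate_HBr = √(M_HBr/M_NH₃) = √(80.91/17.03) = 2.180.
With d_NH₃ + d_HBr = 151 cm, d_HBr = 151/(1 + 2.180) = 47.49 cm.
d_NH₃ = 151 − 47.49 = 104 cm.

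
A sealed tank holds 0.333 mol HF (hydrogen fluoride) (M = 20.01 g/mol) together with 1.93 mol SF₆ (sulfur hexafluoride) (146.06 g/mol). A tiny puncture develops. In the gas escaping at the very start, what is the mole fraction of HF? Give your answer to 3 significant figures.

Effusion rate of each component ∝ n_i/√M_i (partial pressure × 1/√M).
Mole fraction of HF in the effusate = (n_HF/√M_HF) / (n_HF/√M_HF + n_SF₆/√M_SF₆)
= (0.333/√20.01) / (0.333/√20.01 + 1.93/√146.06) = 0.07444/(0.07444 + 0.1597) = 0.318.

0.318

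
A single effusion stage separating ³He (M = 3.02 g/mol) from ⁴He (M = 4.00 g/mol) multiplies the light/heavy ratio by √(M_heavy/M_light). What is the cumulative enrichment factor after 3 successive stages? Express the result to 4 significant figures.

1.524

The single-stage factor is √(M_heavy/M_light), so 3 stages give [√(4.00/3.02)]^3 = (4.00/3.02)^(3/2).
= 1.32450^(3/2) = 1.524.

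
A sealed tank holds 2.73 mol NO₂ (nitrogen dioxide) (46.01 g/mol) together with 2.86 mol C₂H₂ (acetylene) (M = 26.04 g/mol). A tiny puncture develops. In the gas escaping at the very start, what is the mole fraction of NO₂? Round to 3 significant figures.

Each component's effusion rate ∝ (its partial pressure)·(1/√M) ∝ n_i/√M_i.
Mole fraction of NO₂ in the effusate = (n_NO₂/√M_NO₂) / (n_NO₂/√M_NO₂ + n_C₂H₂/√M_C₂H₂)
= (2.73/√46.01) / (2.73/√46.01 + 2.86/√26.04) = 0.4025/(0.4025 + 0.5605) = 0.418.

0.418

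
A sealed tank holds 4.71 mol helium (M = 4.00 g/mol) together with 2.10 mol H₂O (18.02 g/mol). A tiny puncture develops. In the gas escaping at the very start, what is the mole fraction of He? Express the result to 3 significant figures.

Each component's effusion rate ∝ (its partial pressure)·(1/√M) ∝ n_i/√M_i.
So x_He in the escaping gas = (n_He/√M_He) / Σ(n_i/√M_i)
= (4.71/√4.00) / (4.71/√4.00 + 2.10/√18.02) = 2.355/(2.355 + 0.4947) = 0.826.

0.826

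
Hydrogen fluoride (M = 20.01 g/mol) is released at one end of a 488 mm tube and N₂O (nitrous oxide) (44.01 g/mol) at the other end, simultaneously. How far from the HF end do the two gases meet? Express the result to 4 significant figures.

The fronts meet when d_HF + d_N₂O = L with d_HF/d_N₂O = √(M_N₂O/M_HF) (Graham's law). Here √(M_N₂O/M_HF) = √(44.01/20.01) = 1.483.
With d_HF + d_N₂O = 488 mm, d_N₂O = 488/(1 + 1.483) = 196.5 mm.
d_HF = 488 − 196.5 = 291.5 mm.

291.5 mm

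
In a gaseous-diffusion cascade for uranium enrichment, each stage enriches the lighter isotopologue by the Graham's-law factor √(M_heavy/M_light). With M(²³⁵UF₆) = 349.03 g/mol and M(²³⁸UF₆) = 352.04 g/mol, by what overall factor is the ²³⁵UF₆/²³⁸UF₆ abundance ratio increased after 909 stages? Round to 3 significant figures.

Each stage multiplies the ratio by α = √(352.04/349.03), so after 909 stages the overall factor is α^909 = (352.04/349.03)^(909/2).
= 1.00862^(909/2) = 49.5.

49.5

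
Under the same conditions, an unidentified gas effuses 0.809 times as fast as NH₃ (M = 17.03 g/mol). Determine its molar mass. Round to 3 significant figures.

26.0 g/mol

Using Graham's law: rate_X/rate_NH₃ = √(M_NH₃/M_X).
0.809 = √(17.03/M_X)
M_X = 17.03 / 0.809² = 17.03 / 0.6545 = 26.0 g/mol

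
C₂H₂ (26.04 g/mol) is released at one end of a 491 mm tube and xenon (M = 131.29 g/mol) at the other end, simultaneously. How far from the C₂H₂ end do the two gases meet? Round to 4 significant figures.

Graham's law gives d_C₂H₂/d_Xe = rate_C₂H₂/rate_Xe = √(M_Xe/M_C₂H₂) = √(131.29/26.04) = 2.245.
With d_C₂H₂ + d_Xe = 491 mm, d_Xe = 491/(1 + 2.245) = 151.3 mm.
d_C₂H₂ = 491 − 151.3 = 339.7 mm.

339.7 mm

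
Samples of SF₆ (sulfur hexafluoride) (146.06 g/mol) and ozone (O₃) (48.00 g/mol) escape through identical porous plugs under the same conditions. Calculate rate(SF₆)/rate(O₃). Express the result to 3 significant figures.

Graham's law gives rate_SF₆/rate_O₃ = √(M_O₃/M_SF₆) = √(48.00/146.06) = √0.3286 = 0.573.

0.573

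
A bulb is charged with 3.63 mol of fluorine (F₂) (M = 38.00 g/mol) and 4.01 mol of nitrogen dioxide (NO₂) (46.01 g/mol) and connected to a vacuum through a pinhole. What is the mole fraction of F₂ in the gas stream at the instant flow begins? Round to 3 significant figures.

The effusion rate of species i is ∝ p_i/√M_i ∝ n_i/√M_i.
So x_F₂ in the escaping gas = (n_F₂/√M_F₂) / Σ(n_i/√M_i)
= (3.63/√38.00) / (3.63/√38.00 + 4.01/√46.01) = 0.5889/(0.5889 + 0.5912) = 0.499.

0.499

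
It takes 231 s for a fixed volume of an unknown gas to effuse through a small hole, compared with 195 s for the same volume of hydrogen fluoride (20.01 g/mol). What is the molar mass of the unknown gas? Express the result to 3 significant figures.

Using Graham's law: t_X/t_HF = √(M_X/M_HF).
231/195 = 1.185 = √(M_X/20.01)
M_X = 20.01 × 1.185² = 20.01 × 1.403 = 28.1 g/mol

28.1 g/mol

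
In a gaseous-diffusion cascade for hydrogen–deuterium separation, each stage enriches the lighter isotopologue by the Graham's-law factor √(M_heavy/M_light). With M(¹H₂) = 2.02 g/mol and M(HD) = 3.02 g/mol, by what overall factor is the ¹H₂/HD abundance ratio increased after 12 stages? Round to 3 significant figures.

The single-stage factor is √(M_heavy/M_light), so 12 stages give [√(3.02/2.02)]^12 = (3.02/2.02)^(12/2).
= 1.49505^6 = 11.2.

11.2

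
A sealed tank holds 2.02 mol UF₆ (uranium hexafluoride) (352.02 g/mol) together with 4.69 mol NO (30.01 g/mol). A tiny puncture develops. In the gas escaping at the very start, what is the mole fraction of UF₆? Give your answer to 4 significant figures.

Rate_i ∝ x_i/√M_i (Graham's law weighted by mole fraction), so the effusate composition follows n_i/√M_i.
So x_UF₆ in the escaping gas = (n_UF₆/√M_UF₆) / Σ(n_i/√M_i)
= (2.02/√352.02) / (2.02/√352.02 + 4.69/√30.01) = 0.1077/(0.1077 + 0.8561) = 0.1117.

0.1117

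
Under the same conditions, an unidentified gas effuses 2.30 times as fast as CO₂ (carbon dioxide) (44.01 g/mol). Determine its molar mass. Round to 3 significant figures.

8.32 g/mol

Using Graham's law: rate_X/rate_CO₂ = √(M_CO₂/M_X).
2.30 = √(44.01/M_X)
M_X = 44.01 / 2.30² = 44.01 / 5.290 = 8.32 g/mol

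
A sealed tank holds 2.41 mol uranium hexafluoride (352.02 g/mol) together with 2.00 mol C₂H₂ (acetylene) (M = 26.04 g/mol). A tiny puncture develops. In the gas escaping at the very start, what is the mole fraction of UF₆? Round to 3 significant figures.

Each component's effusion rate ∝ (its partial pressure)·(1/√M) ∝ n_i/√M_i.
Mole fraction of UF₆ in the effusate = (n_UF₆/√M_UF₆) / (n_UF₆/√M_UF₆ + n_C₂H₂/√M_C₂H₂)
= (2.41/√352.02) / (2.41/√352.02 + 2.00/√26.04) = 0.1284/(0.1284 + 0.3919) = 0.247.

0.247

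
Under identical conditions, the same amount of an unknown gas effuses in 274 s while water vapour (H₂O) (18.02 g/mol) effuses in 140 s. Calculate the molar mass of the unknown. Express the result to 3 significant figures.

Graham's law gives t_X/t_H₂O = √(M_X/M_H₂O).
274/140 = 1.957 = √(M_X/18.02)
M_X = 18.02 × 1.957² = 18.02 × 3.830 = 69.0 g/mol

69.0 g/mol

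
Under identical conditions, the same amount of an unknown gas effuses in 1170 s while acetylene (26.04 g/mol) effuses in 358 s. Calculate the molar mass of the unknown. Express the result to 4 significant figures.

By Graham's law, t_X/t_C₂H₂ = √(M_X/M_C₂H₂).
1170/358 = 3.268 = √(M_X/26.04)
M_X = 26.04 × 3.268² = 26.04 × 10.68 = 278.1 g/mol

278.1 g/mol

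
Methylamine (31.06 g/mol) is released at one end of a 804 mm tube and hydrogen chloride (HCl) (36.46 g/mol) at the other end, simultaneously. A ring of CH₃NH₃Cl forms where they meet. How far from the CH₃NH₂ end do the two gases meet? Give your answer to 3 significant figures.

The fronts meet when d_CH₃NH₂ + d_HCl = L with d_CH₃NH₂/d_HCl = √(M_HCl/M_CH₃NH₂) (Graham's law). Here √(M_HCl/M_CH₃NH₂) = √(36.46/31.06) = 1.083.
With d_CH₃NH₂ + d_HCl = 804 mm, d_HCl = 804/(1 + 1.083) = 385.9 mm.
d_CH₃NH₂ = 804 − 385.9 = 418 mm.

418 mm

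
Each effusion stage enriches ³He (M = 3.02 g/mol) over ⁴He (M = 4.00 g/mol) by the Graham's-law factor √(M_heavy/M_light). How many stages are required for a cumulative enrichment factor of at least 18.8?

With α = √(4.00/3.02) per stage, ln α = ½ ln(1.32450) = 0.1405.
Need α^N ≥ 18.8 ⇒ N ≥ ln(18.8) / ln α = 2.934 / 0.1405 = 20.88.
So at least 21 stages are needed.

21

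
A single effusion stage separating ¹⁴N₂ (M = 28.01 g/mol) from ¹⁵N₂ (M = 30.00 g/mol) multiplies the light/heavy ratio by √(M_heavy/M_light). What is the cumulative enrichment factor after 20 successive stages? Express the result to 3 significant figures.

After 20 stages the ratio has grown by (√(30.00/28.01))^20 = (30.00/28.01)^(20/2).
= 1.07105^10 = 1.99.

1.99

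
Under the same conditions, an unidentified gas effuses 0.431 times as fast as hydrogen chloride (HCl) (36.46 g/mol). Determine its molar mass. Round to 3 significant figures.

Using Graham's law: rate_X/rate_HCl = √(M_HCl/M_X).
0.431 = √(36.46/M_X)
M_X = 36.46 / 0.431² = 36.46 / 0.1858 = 196 g/mol

196 g/mol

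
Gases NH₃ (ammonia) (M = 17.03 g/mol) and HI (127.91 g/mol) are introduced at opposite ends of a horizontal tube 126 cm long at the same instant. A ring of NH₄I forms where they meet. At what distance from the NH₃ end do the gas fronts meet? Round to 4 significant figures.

92.32 cm

Distances travelled in equal time are proportional to diffusion rates, so d_NH₃/d_HI = √(M_HI/M_NH₃) = √(127.91/17.03) = 2.741.
With d_NH₃ + d_HI = 126 cm, d_HI = 126/(1 + 2.741) = 33.68 cm.
d_NH₃ = 126 − 33.68 = 92.32 cm.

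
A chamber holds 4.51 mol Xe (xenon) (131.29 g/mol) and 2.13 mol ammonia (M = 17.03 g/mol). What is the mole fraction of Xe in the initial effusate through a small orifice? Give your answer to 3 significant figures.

Each component's effusion rate ∝ (its partial pressure)·(1/√M) ∝ n_i/√M_i.
So x_Xe in the escaping gas = (n_Xe/√M_Xe) / Σ(n_i/√M_i)
= (4.51/√131.29) / (4.51/√131.29 + 2.13/√17.03) = 0.3936/(0.3936 + 0.5161) = 0.433.

0.433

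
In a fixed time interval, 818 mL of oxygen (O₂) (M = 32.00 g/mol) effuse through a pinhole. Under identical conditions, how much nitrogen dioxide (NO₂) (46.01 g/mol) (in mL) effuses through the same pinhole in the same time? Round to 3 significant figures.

682 mL

By Graham's law, rate_NO₂/rate_O₂ = √(M_O₂/M_NO₂) = √(32.00/46.01) = √0.6955 = 0.8340.
So the volume for NO₂ is 818 × 0.8340 = 682 mL.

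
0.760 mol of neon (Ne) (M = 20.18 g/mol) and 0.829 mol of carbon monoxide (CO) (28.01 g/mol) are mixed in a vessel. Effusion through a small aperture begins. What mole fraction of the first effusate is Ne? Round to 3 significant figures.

0.519

Effusion rate of each component ∝ n_i/√M_i (partial pressure × 1/√M).
So x_Ne in the escaping gas = (n_Ne/√M_Ne) / Σ(n_i/√M_i)
= (0.760/√20.18) / (0.760/√20.18 + 0.829/√28.01) = 0.1692/(0.1692 + 0.1566) = 0.519.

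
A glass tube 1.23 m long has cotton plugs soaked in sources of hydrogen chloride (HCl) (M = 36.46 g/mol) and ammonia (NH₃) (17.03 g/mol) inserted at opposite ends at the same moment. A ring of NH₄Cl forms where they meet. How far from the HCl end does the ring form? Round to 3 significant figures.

0.499 m

The fronts meet when d_HCl + d_NH₃ = L with d_HCl/d_NH₃ = √(M_NH₃/M_HCl) (Graham's law). Here √(M_NH₃/M_HCl) = √(17.03/36.46) = 0.6834.
With d_HCl + d_NH₃ = 1.23 m, d_NH₃ = 1.23/(1 + 0.6834) = 0.7306 m.
d_HCl = 1.23 − 0.7306 = 0.499 m.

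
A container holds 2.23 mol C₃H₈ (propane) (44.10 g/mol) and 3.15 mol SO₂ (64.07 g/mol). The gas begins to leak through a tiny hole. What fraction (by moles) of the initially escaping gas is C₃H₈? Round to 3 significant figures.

Rate_i ∝ x_i/√M_i (Graham's law weighted by mole fraction), so the effusate composition follows n_i/√M_i.
Mole fraction of C₃H₈ in the effusate = (n_C₃H₈/√M_C₃H₈) / (n_C₃H₈/√M_C₃H₈ + n_SO₂/√M_SO₂)
= (2.23/√44.10) / (2.23/√44.10 + 3.15/√64.07) = 0.3358/(0.3358 + 0.3935) = 0.460.

0.460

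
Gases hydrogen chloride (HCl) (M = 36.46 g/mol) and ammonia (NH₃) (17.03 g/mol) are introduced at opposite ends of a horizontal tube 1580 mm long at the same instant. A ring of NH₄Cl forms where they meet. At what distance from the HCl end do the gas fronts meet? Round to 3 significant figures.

Distances travelled in equal time are proportional to diffusion rates, so d_HCl/d_NH₃ = √(M_NH₃/M_HCl) = √(17.03/36.46) = 0.6834.
With d_HCl + d_NH₃ = 1580 mm, d_NH₃ = 1580/(1 + 0.6834) = 938.6 mm.
d_HCl = 1580 − 938.6 = 641 mm.

641 mm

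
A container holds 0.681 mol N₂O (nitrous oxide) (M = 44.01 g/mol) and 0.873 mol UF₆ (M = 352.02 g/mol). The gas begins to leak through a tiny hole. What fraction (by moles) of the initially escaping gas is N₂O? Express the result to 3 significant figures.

0.688

Effusion rate of each component ∝ n_i/√M_i (partial pressure × 1/√M).
x_N₂O(eff) = (n_N₂O/√M_N₂O) / (n_N₂O/√M_N₂O + n_UF₆/√M_UF₆)
= (0.681/√44.01) / (0.681/√44.01 + 0.873/√352.02) = 0.1027/(0.1027 + 0.04653) = 0.688.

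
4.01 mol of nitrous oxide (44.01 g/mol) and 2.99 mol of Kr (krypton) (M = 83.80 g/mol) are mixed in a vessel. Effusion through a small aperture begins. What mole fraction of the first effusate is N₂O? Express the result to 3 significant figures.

0.649

Effusion rate of each component ∝ n_i/√M_i (partial pressure × 1/√M).
Mole fraction of N₂O in the effusate = (n_N₂O/√M_N₂O) / (n_N₂O/√M_N₂O + n_Kr/√M_Kr)
= (4.01/√44.01) / (4.01/√44.01 + 2.99/√83.80) = 0.6045/(0.6045 + 0.3266) = 0.649.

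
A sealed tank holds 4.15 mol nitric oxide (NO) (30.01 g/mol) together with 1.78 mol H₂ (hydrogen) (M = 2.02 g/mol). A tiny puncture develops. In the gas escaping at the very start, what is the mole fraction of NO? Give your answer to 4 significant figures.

0.3769

Each component's effusion rate ∝ (its partial pressure)·(1/√M) ∝ n_i/√M_i.
Mole fraction of NO in the effusate = (n_NO/√M_NO) / (n_NO/√M_NO + n_H₂/√M_H₂)
= (4.15/√30.01) / (4.15/√30.01 + 1.78/√2.02) = 0.7576/(0.7576 + 1.252) = 0.3769.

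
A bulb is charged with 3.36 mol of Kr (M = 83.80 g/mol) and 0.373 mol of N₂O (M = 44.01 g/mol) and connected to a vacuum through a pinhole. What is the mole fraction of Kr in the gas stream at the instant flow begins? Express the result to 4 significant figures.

Rate_i ∝ x_i/√M_i (Graham's law weighted by mole fraction), so the effusate composition follows n_i/√M_i.
Mole fraction of Kr in the effusate = (n_Kr/√M_Kr) / (n_Kr/√M_Kr + n_N₂O/√M_N₂O)
= (3.36/√83.80) / (3.36/√83.80 + 0.373/√44.01) = 0.3670/(0.3670 + 0.05623) = 0.8672.

0.8672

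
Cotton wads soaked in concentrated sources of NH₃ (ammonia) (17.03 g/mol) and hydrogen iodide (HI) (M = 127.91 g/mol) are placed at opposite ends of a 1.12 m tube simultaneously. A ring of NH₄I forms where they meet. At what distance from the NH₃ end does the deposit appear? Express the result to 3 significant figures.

Graham's law gives d_NH₃/d_HI = rate_NH₃/rate_HI = √(M_HI/M_NH₃) = √(127.91/17.03) = 2.741.
With d_NH₃ + d_HI = 1.12 m, d_HI = 1.12/(1 + 2.741) = 0.2994 m.
d_NH₃ = 1.12 − 0.2994 = 0.821 m.

0.821 m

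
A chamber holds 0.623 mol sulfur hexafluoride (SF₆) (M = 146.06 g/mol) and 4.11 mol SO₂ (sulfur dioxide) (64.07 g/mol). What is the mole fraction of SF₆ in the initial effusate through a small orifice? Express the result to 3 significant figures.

0.0912

Effusion rate of each component ∝ n_i/√M_i (partial pressure × 1/√M).
So x_SF₆ in the escaping gas = (n_SF₆/√M_SF₆) / Σ(n_i/√M_i)
= (0.623/√146.06) / (0.623/√146.06 + 4.11/√64.07) = 0.05155/(0.05155 + 0.5135) = 0.0912.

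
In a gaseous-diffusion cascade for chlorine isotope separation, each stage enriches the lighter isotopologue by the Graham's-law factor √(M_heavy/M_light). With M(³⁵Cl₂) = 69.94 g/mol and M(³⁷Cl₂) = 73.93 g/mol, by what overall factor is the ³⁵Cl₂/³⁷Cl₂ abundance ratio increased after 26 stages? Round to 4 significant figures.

2.057

The single-stage factor is √(M_heavy/M_light), so 26 stages give [√(73.93/69.94)]^26 = (73.93/69.94)^(26/2).
= 1.05705^13 = 2.057.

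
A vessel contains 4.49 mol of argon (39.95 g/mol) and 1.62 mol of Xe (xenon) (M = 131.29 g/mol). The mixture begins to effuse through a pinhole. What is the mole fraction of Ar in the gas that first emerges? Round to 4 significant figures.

0.8340

Effusion rate of each component ∝ n_i/√M_i (partial pressure × 1/√M).
So x_Ar in the escaping gas = (n_Ar/√M_Ar) / Σ(n_i/√M_i)
= (4.49/√39.95) / (4.49/√39.95 + 1.62/√131.29) = 0.7104/(0.7104 + 0.1414) = 0.8340.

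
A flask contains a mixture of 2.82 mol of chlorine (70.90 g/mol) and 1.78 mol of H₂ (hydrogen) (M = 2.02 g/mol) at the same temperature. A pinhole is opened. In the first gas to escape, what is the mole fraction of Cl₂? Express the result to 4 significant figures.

Each component's effusion rate ∝ (its partial pressure)·(1/√M) ∝ n_i/√M_i.
x_Cl₂(eff) = (n_Cl₂/√M_Cl₂) / (n_Cl₂/√M_Cl₂ + n_H₂/√M_H₂)
= (2.82/√70.90) / (2.82/√70.90 + 1.78/√2.02) = 0.3349/(0.3349 + 1.252) = 0.2110.

0.2110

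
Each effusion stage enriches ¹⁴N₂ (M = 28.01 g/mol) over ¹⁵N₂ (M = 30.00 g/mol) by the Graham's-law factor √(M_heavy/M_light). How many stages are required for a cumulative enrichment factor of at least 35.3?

104

Single-stage factor α = √(30.00/28.01), so ln α = ½ ln(1.07105) = 0.03432.
Need α^N ≥ 35.3 ⇒ N ≥ ln(35.3) / ln α = 3.564 / 0.03432 = 103.85.
So at least 104 stages are needed.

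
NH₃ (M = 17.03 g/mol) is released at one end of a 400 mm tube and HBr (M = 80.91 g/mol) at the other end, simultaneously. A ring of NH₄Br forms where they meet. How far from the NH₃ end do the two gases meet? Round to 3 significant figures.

274 mm

In equal time, each gas travels a distance ∝ its rate ∝ 1/√M, so d_NH₃/d_HBr = √(M_HBr/M_NH₃) = √(80.91/17.03) = 2.180.
With d_NH₃ + d_HBr = 400 mm, d_HBr = 400/(1 + 2.180) = 125.8 mm.
d_NH₃ = 400 − 125.8 = 274 mm.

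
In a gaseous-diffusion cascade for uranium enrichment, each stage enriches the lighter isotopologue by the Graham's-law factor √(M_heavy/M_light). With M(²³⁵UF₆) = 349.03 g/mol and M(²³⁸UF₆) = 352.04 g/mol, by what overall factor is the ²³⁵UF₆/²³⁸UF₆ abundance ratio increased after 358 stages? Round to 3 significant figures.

Each stage multiplies the ratio by α = √(352.04/349.03), so after 358 stages the overall factor is α^358 = (352.04/349.03)^(358/2).
= 1.00862^179 = 4.65.

4.65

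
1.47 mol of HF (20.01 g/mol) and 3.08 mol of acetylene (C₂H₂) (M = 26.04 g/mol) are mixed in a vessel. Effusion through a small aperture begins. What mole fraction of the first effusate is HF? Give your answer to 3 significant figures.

0.353

Rate_i ∝ x_i/√M_i (Graham's law weighted by mole fraction), so the effusate composition follows n_i/√M_i.
Mole fraction of HF in the effusate = (n_HF/√M_HF) / (n_HF/√M_HF + n_C₂H₂/√M_C₂H₂)
= (1.47/√20.01) / (1.47/√20.01 + 3.08/√26.04) = 0.3286/(0.3286 + 0.6036) = 0.353.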